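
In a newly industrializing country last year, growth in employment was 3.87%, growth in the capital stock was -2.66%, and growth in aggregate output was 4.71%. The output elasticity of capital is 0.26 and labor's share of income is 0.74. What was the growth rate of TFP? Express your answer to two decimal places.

TFP growth was 2.54%.

Labor's share = 1 − 0.26 = 0.74.
The capital stock: 0.26 × (-2.66) = -0.6916 pp.
Employment: 0.74 × 3.87 = 2.8638 pp.
TFP growth = 4.71 − 2.1722 = 2.5378%.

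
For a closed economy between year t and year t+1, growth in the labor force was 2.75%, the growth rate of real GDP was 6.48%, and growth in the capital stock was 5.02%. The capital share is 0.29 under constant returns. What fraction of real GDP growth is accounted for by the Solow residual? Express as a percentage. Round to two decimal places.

Labor's share = 1 − 0.29 = 0.71.
The capital stock: 0.29 × 5.02 = 1.4558 pp.
The labor force: 0.71 × 2.75 = 1.9525 pp.
TFP growth = 6.48 − 3.4083 = 3.0717%.
TFP share of growth = 3.0717 / 6.48 × 100 = 47.4028%.

47.40%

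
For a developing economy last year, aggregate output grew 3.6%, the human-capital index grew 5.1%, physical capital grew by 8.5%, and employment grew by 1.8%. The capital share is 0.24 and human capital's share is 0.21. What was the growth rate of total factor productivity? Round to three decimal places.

-0.501%

Labor's share = 1 − 0.24 − 0.21 = 0.55.
Physical capital: 0.24 × 8.5 = 2.04 pp.
The human-capital index: 0.21 × 5.1 = 1.071 pp.
Employment: 0.55 × 1.8 = 0.99 pp.
TFP growth = 3.6 − 4.101 = -0.501%.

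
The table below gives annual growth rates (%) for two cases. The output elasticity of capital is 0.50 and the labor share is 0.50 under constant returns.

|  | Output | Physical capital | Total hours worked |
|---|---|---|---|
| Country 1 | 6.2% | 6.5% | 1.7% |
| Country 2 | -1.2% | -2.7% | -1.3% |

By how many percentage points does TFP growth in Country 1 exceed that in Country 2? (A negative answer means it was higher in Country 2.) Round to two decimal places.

1.30 percentage points

Labor's share = 1 − 0.5 = 0.5.
Country 1: TFP = 6.2 − 3.25 − 0.85 = 2.1%.
Country 2: TFP = -1.2 + 1.35 + 0.65 = 0.8%.
Difference = 2.1 − (0.8) = 1.3 pp.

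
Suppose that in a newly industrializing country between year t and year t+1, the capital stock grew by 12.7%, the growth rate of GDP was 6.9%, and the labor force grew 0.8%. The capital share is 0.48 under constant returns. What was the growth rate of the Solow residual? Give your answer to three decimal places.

Labor's share = 1 − 0.48 = 0.52.
The capital stock: 0.48 × 12.7 = 6.096 pp.
The labor force: 0.52 × 0.8 = 0.416 pp.
TFP growth = 6.9 − 6.512 = 0.388%.

0.388%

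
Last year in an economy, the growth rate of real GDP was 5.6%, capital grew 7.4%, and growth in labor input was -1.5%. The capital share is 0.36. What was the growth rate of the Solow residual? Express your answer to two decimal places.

The Solow residual growth was 3.90%.

Labor's share = 1 − 0.36 = 0.64.
Capital: 0.36 × 7.4 = 2.664 pp.
Labor input: 0.64 × (-1.5) = -0.96 pp.
TFP growth = 5.6 − 1.704 = 3.896%.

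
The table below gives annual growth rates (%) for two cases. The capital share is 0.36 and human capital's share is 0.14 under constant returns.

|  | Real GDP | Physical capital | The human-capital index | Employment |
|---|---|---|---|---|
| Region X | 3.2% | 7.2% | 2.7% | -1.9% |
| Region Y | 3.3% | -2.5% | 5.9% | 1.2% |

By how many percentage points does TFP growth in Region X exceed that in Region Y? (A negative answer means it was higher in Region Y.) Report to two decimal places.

Labor's share = 1 − 0.36 − 0.14 = 0.5.
Region X: TFP = 3.2 − 2.592 − 0.378 + 0.95 = 1.18%.
Region Y: TFP = 3.3 + 0.9 − 0.826 − 0.6 = 2.774%.
Difference = 1.18 − (2.774) = -1.594 pp.

-1.59 percentage points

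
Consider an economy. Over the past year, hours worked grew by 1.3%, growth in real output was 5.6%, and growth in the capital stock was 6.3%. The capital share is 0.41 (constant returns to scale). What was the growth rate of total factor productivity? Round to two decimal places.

Labor's share = 1 − 0.41 = 0.59.
The capital stock: 0.41 × 6.3 = 2.583 pp.
Hours worked: 0.59 × 1.3 = 0.767 pp.
TFP growth = 5.6 − 3.35 = 2.25%.

Total factor productivity growth was 2.25%.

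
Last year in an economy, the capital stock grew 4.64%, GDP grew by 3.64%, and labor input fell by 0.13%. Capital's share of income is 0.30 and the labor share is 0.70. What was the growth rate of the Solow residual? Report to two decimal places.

The Solow residual grew 2.34%.

Labor's share = 1 − 0.3 = 0.7.
The capital stock: 0.3 × 4.64 = 1.392 pp.
Labor input: 0.7 × (-0.13) = -0.091 pp.
TFP growth = 3.64 − 1.301 = 2.339%.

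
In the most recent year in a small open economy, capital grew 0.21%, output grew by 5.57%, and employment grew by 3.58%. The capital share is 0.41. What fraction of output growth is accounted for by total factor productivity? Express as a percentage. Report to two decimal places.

Total factor productivity accounted for 60.53% of growth.

Labor's share = 1 − 0.41 = 0.59.
Capital: 0.41 × 0.21 = 0.0861 pp.
Employment: 0.59 × 3.58 = 2.1122 pp.
TFP growth = 5.57 − 2.1983 = 3.3717%.
TFP share of growth = 3.3717 / 5.57 × 100 = 60.5332%.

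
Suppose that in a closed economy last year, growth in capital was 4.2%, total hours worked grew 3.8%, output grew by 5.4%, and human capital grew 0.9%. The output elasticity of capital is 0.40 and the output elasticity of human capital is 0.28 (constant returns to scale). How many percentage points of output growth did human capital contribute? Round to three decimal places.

0.252

Contribution = share × growth = 0.28 × 0.9 = 0.252 pp.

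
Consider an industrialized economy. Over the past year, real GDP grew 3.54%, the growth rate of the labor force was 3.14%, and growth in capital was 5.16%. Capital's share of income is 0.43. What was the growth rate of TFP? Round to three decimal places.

-0.469%

Labor's share = 1 − 0.43 = 0.57.
Capital: 0.43 × 5.16 = 2.2188 pp.
The labor force: 0.57 × 3.14 = 1.7898 pp.
TFP growth = 3.54 − 4.0086 = -0.4686%.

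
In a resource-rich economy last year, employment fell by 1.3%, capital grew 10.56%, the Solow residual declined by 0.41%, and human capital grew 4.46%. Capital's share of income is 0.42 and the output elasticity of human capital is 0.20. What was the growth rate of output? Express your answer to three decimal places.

Labor's share = 1 − 0.42 − 0.2 = 0.38.
Capital: 0.42 × 10.56 = 4.4352 pp.
Human capital: 0.2 × 4.46 = 0.892 pp.
Employment: 0.38 × (-1.3) = -0.494 pp.
Output growth = -0.41 + 4.8332 = 4.4232%.

Output grew 4.423%.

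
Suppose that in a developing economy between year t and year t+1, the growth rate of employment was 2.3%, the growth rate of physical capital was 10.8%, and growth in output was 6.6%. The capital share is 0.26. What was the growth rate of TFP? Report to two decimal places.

TFP grew 2.09%.

Labor's share = 1 − 0.26 = 0.74.
Physical capital: 0.26 × 10.8 = 2.808 pp.
Employment: 0.74 × 2.3 = 1.702 pp.
TFP growth = 6.6 − 4.51 = 2.09%.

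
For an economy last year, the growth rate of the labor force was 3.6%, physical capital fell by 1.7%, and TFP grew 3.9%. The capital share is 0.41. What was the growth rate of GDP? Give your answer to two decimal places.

5.33%

Labor's share = 1 − 0.41 = 0.59.
Physical capital: 0.41 × (-1.7) = -0.697 pp.
The labor force: 0.59 × 3.6 = 2.124 pp.
Output growth = 3.9 + 1.427 = 5.327%.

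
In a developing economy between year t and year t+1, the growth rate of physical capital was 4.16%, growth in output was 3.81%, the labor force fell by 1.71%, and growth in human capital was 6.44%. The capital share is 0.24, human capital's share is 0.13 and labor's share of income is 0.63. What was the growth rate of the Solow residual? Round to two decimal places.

Labor's share = 1 − 0.24 − 0.13 = 0.63.
Physical capital: 0.24 × 4.16 = 0.9984 pp.
Human capital: 0.13 × 6.44 = 0.8372 pp.
The labor force: 0.63 × (-1.71) = -1.0773 pp.
TFP growth = 3.81 − 0.7583 = 3.0517%.

3.05%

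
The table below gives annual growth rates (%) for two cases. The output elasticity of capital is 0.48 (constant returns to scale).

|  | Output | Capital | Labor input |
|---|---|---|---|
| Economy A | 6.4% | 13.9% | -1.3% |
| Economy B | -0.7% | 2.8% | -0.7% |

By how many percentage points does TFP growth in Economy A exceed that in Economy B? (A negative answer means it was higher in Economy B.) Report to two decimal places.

2.08 percentage points

Labor's share = 1 − 0.48 = 0.52.
Economy A: TFP = 6.4 − 6.672 + 0.676 = 0.404%.
Economy B: TFP = -0.7 − 1.344 + 0.364 = -1.68%.
Difference = 0.404 − (-1.68) = 2.084 pp.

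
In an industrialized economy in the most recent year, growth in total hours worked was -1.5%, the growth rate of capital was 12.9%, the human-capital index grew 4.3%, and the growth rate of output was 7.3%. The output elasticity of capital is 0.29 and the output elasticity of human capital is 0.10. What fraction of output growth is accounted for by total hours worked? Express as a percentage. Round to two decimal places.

Labor's share = 1 − 0.29 − 0.1 = 0.61.
Total hours worked contributed 0.61 × (-1.5) = -0.915 pp.
Share of growth = -0.915 / 7.3 × 100 = -12.5342%.

Total hours worked accounted for -12.53% of growth.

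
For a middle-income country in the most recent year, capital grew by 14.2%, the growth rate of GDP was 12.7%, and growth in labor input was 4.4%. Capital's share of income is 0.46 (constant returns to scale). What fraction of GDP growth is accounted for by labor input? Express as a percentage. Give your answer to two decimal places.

Labor's share = 1 − 0.46 = 0.54.
Labor input contributed 0.54 × 4.4 = 2.376 pp.
Share of growth = 2.376 / 12.7 × 100 = 18.7087%.

18.71%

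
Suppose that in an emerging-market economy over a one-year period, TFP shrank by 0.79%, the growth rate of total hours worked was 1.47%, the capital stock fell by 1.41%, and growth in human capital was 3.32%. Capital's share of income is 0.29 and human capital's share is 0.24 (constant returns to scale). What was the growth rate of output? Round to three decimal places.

0.289%

Labor's share = 1 − 0.29 − 0.24 = 0.47.
The capital stock: 0.29 × (-1.41) = -0.4089 pp.
Human capital: 0.24 × 3.32 = 0.7968 pp.
Total hours worked: 0.47 × 1.47 = 0.6909 pp.
Output growth = -0.79 + 1.0788 = 0.2888%.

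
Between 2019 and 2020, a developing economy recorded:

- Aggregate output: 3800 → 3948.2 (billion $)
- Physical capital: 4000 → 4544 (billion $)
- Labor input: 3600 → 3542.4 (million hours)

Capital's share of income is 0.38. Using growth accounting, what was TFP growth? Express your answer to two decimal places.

Aggregate output growth = (3948.2 − 3800) / 3800 = 3.9%.
Physical capital growth = (4544 − 4000) / 4000 = 13.6%.
Labor input growth = (3542.4 − 3600) / 3600 = -1.6%.
Labor's share = 1 − 0.38 = 0.62.
Physical capital: 0.38 × 13.6 = 5.168 pp.
Labor input: 0.62 × (-1.6) = -0.992 pp.
TFP growth = 3.9 − 4.176 = -0.276%.

-0.28%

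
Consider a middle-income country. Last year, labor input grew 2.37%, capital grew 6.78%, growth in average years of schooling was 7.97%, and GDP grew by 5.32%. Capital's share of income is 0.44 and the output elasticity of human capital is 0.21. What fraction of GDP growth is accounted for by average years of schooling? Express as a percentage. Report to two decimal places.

Average years of schooling accounted for 31.46% of growth.

Average years of schooling contributed 0.21 × 7.97 = 1.6737 pp.
Share of growth = 1.6737 / 5.32 × 100 = 31.4605%.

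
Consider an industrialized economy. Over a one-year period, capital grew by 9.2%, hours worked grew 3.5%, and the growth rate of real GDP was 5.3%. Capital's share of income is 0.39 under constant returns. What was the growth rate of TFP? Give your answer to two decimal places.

-0.42%

Labor's share = 1 − 0.39 = 0.61.
Capital: 0.39 × 9.2 = 3.588 pp.
Hours worked: 0.61 × 3.5 = 2.135 pp.
TFP growth = 5.3 − 5.723 = -0.423%.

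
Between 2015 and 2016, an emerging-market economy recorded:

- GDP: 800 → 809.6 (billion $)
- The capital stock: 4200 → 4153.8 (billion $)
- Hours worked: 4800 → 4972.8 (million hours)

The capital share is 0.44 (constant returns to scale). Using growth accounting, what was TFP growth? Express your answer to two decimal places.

-0.33%

GDP growth = (809.6 − 800) / 800 = 1.2%.
The capital stock growth = (4153.8 − 4200) / 4200 = -1.1%.
Hours worked growth = (4972.8 − 4800) / 4800 = 3.6%.
Labor's share = 1 − 0.44 = 0.56.
The capital stock: 0.44 × (-1.1) = -0.484 pp.
Hours worked: 0.56 × 3.6 = 2.016 pp.
TFP growth = 1.2 − 1.532 = -0.332%.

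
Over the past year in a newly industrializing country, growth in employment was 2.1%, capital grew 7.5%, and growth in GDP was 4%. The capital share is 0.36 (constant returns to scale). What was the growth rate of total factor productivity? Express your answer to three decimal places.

-0.044%

Labor's share = 1 − 0.36 = 0.64.
Capital: 0.36 × 7.5 = 2.7 pp.
Employment: 0.64 × 2.1 = 1.344 pp.
TFP growth = 4 − 4.044 = -0.044%.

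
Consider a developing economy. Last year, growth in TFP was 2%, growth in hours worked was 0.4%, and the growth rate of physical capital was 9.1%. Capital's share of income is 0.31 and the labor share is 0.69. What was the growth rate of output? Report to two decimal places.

5.10%

Labor's share = 1 − 0.31 = 0.69.
Physical capital: 0.31 × 9.1 = 2.821 pp.
Hours worked: 0.69 × 0.4 = 0.276 pp.
Output growth = 2 + 3.097 = 5.097%.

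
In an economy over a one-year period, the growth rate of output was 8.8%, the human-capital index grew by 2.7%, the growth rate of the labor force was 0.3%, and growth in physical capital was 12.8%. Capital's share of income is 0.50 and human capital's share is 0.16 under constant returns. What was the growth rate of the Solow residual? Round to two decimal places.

Labor's share = 1 − 0.5 − 0.16 = 0.34.
Physical capital: 0.5 × 12.8 = 6.4 pp.
The human-capital index: 0.16 × 2.7 = 0.432 pp.
The labor force: 0.34 × 0.3 = 0.102 pp.
TFP growth = 8.8 − 6.934 = 1.866%.

1.87%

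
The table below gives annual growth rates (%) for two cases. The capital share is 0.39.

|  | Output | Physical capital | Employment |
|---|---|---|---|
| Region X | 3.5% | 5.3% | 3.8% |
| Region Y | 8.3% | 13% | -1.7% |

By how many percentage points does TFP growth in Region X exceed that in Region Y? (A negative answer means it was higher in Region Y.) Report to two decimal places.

Labor's share = 1 − 0.39 = 0.61.
Region X: TFP = 3.5 − 2.067 − 2.318 = -0.885%.
Region Y: TFP = 8.3 − 5.07 + 1.037 = 4.267%.
Difference = -0.885 − (4.267) = -5.152 pp.

-5.15 percentage points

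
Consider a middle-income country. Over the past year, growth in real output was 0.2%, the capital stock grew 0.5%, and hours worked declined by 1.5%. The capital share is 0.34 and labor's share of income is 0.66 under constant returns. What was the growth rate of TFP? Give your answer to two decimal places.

1.02%

Labor's share = 1 − 0.34 = 0.66.
The capital stock: 0.34 × 0.5 = 0.17 pp.
Hours worked: 0.66 × (-1.5) = -0.99 pp.
TFP growth = 0.2 + 0.82 = 1.02%.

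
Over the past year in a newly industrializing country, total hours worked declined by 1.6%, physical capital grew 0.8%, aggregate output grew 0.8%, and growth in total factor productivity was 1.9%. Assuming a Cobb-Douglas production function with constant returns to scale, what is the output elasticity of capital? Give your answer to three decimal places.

gY = gA + α·gK + (1−α)·gL, so gY − gA − gL = α(gK − gL).
0.8 − 1.9 + 1.6 = α × (0.8 − (-1.6)).
0.5 = 2.4 α, so α = 0.20833.

0.208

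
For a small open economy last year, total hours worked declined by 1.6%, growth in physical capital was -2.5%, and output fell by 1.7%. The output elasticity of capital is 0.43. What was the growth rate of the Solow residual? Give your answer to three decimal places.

Labor's share = 1 − 0.43 = 0.57.
Physical capital: 0.43 × (-2.5) = -1.075 pp.
Total hours worked: 0.57 × (-1.6) = -0.912 pp.
TFP growth = -1.7 + 1.987 = 0.287%.

0.287%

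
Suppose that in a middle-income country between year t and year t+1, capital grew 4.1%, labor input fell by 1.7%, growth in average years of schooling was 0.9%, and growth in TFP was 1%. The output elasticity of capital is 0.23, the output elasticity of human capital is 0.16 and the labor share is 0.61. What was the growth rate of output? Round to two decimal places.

1.05%

Labor's share = 1 − 0.23 − 0.16 = 0.61.
Capital: 0.23 × 4.1 = 0.943 pp.
Average years of schooling: 0.16 × 0.9 = 0.144 pp.
Labor input: 0.61 × (-1.7) = -1.037 pp.
Output growth = 1 + 0.05 = 1.05%.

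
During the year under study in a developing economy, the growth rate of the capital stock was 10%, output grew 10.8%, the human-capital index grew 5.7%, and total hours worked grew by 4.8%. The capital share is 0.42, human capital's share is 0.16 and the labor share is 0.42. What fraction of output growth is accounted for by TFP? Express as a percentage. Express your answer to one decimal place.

TFP accounted for 34.0% of growth.

Labor's share = 1 − 0.42 − 0.16 = 0.42.
The capital stock: 0.42 × 10 = 4.2 pp.
The human-capital index: 0.16 × 5.7 = 0.912 pp.
Total hours worked: 0.42 × 4.8 = 2.016 pp.
TFP growth = 10.8 − 7.128 = 3.672%.
TFP share of growth = 3.672 / 10.8 × 100 = 34%.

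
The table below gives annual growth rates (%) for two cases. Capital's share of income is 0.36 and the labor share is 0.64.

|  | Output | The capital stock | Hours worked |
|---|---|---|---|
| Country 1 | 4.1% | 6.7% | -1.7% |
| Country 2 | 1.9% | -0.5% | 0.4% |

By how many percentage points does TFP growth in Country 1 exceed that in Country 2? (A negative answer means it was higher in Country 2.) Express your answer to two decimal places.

Labor's share = 1 − 0.36 = 0.64.
Country 1: TFP = 4.1 − 2.412 + 1.088 = 2.776%.
Country 2: TFP = 1.9 + 0.18 − 0.256 = 1.824%.
Difference = 2.776 − (1.824) = 0.952 pp.

0.95 percentage points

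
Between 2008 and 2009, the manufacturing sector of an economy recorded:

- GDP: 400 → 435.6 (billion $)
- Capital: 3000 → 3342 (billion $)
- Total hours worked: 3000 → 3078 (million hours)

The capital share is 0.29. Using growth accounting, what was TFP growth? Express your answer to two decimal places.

GDP growth = (435.6 − 400) / 400 = 8.9%.
Capital growth = (3342 − 3000) / 3000 = 11.4%.
Total hours worked growth = (3078 − 3000) / 3000 = 2.6%.
Labor's share = 1 − 0.29 = 0.71.
Capital: 0.29 × 11.4 = 3.306 pp.
Total hours worked: 0.71 × 2.6 = 1.846 pp.
TFP growth = 8.9 − 5.152 = 3.748%.

TFP grew 3.75%.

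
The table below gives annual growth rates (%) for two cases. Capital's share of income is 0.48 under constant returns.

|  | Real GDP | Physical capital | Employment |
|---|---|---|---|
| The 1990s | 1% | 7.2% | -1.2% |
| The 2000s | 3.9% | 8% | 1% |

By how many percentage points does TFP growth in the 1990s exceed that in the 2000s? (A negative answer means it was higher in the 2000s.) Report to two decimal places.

-1.37 percentage points

Labor's share = 1 − 0.48 = 0.52.
The 1990s: TFP = 1 − 3.456 + 0.624 = -1.832%.
The 2000s: TFP = 3.9 − 3.84 − 0.52 = -0.46%.
Difference = -1.832 − (-0.46) = -1.372 pp.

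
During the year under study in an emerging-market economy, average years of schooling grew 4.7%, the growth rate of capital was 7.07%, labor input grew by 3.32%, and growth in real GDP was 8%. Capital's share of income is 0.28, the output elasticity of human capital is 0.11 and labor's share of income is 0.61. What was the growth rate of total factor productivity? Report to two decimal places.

Labor's share = 1 − 0.28 − 0.11 = 0.61.
Capital: 0.28 × 7.07 = 1.9796 pp.
Average years of schooling: 0.11 × 4.7 = 0.517 pp.
Labor input: 0.61 × 3.32 = 2.0252 pp.
TFP growth = 8 − 4.5218 = 3.4782%.

Total factor productivity grew 3.48%.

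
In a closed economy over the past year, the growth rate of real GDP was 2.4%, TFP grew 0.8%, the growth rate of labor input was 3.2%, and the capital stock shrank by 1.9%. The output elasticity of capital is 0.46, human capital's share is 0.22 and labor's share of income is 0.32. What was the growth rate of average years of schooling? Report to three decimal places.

Labor's share = 1 − 0.46 − 0.22 = 0.32.
gY = gA + 0.46×(-1.9) + 0.32×3.2 + 0.22×g.
0.22×g = 2.4 − 0.8 − 0.15 = 1.45.
g = 1.45 / 0.22 = 6.59091%.

6.591%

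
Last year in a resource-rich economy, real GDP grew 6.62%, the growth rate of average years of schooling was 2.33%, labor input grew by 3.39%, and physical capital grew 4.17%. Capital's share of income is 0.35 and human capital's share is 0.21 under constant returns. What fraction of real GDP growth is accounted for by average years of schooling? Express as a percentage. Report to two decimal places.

7.39%

Average years of schooling contributed 0.21 × 2.33 = 0.4893 pp.
Share of growth = 0.4893 / 6.62 × 100 = 7.3912%.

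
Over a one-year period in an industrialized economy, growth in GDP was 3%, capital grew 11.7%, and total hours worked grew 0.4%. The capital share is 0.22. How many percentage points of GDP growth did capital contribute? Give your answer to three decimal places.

Contribution = share × growth = 0.22 × 11.7 = 2.574 pp.

2.574 pp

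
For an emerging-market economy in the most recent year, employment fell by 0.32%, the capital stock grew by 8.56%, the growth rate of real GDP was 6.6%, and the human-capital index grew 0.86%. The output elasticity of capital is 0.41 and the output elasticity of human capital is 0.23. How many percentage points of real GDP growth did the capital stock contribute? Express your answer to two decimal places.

3.51 percentage points

Contribution = share × growth = 0.41 × 8.56 = 3.5096 pp.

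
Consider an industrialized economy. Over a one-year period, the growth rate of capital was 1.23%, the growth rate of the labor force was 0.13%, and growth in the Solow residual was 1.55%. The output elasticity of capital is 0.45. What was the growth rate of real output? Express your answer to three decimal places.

2.175%

Labor's share = 1 − 0.45 = 0.55.
Capital: 0.45 × 1.23 = 0.5535 pp.
The labor force: 0.55 × 0.13 = 0.0715 pp.
Output growth = 1.55 + 0.625 = 2.175%.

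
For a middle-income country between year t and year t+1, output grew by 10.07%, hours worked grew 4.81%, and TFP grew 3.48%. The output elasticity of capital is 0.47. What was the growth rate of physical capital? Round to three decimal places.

8.597%

Labor's share = 1 − 0.47 = 0.53.
gY = gA + 0.53×4.81 + 0.47×g.
0.47×g = 10.07 − 3.48 − 2.5493 = 4.0407.
g = 4.0407 / 0.47 = 8.59723%.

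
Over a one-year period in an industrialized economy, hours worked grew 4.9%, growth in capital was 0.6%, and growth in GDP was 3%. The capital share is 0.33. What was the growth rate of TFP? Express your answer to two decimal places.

-0.48%

Labor's share = 1 − 0.33 = 0.67.
Capital: 0.33 × 0.6 = 0.198 pp.
Hours worked: 0.67 × 4.9 = 3.283 pp.
TFP growth = 3 − 3.481 = -0.481%.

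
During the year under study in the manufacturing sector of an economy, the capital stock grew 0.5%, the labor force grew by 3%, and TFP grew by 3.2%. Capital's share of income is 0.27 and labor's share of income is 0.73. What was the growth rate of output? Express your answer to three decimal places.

5.525%

Labor's share = 1 − 0.27 = 0.73.
The capital stock: 0.27 × 0.5 = 0.135 pp.
The labor force: 0.73 × 3 = 2.19 pp.
Output growth = 3.2 + 2.325 = 5.525%.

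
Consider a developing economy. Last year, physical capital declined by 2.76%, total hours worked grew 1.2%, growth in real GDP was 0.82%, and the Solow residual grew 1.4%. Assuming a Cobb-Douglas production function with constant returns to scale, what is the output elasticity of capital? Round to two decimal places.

gY = gA + α·gK + (1−α)·gL, so gY − gA − gL = α(gK − gL).
0.82 − 1.4 − 1.2 = α × (-2.76 − 1.2).
-1.78 = -3.96 α, so α = 0.4495.

α = 0.45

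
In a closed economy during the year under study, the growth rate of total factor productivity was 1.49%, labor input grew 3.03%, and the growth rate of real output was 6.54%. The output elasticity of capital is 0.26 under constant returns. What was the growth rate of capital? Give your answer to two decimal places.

Labor's share = 1 − 0.26 = 0.74.
gY = gA + 0.74×3.03 + 0.26×g.
0.26×g = 6.54 − 1.49 − 2.2422 = 2.8078.
g = 2.8078 / 0.26 = 10.7992%.

Capital growth was 10.80%.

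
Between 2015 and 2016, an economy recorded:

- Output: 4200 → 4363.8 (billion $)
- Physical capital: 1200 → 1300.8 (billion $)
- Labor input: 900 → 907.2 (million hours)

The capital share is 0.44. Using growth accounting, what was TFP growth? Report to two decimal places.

Output growth = (4363.8 − 4200) / 4200 = 3.9%.
Physical capital growth = (1300.8 − 1200) / 1200 = 8.4%.
Labor input growth = (907.2 − 900) / 900 = 0.8%.
Labor's share = 1 − 0.44 = 0.56.
Physical capital: 0.44 × 8.4 = 3.696 pp.
Labor input: 0.56 × 0.8 = 0.448 pp.
TFP growth = 3.9 − 4.144 = -0.244%.

-0.24%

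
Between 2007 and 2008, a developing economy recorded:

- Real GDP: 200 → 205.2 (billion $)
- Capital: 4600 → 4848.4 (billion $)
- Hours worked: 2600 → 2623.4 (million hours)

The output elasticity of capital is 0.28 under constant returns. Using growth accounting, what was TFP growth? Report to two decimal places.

Real GDP growth = (205.2 − 200) / 200 = 2.6%.
Capital growth = (4848.4 − 4600) / 4600 = 5.4%.
Hours worked growth = (2623.4 − 2600) / 2600 = 0.9%.
Labor's share = 1 − 0.28 = 0.72.
Capital: 0.28 × 5.4 = 1.512 pp.
Hours worked: 0.72 × 0.9 = 0.648 pp.
TFP growth = 2.6 − 2.16 = 0.44%.

TFP grew 0.44%.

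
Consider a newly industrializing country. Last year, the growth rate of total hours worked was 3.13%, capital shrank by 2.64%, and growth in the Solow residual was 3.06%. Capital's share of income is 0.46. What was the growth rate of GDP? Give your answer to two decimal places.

Labor's share = 1 − 0.46 = 0.54.
Capital: 0.46 × (-2.64) = -1.2144 pp.
Total hours worked: 0.54 × 3.13 = 1.6902 pp.
Output growth = 3.06 + 0.4758 = 3.5358%.

GDP growth was 3.54%.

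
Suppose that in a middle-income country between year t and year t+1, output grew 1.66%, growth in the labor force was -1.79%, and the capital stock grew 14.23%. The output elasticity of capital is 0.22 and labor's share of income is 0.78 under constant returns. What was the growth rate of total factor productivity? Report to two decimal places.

Labor's share = 1 − 0.22 = 0.78.
The capital stock: 0.22 × 14.23 = 3.1306 pp.
The labor force: 0.78 × (-1.79) = -1.3962 pp.
TFP growth = 1.66 − 1.7344 = -0.0744%.

-0.07%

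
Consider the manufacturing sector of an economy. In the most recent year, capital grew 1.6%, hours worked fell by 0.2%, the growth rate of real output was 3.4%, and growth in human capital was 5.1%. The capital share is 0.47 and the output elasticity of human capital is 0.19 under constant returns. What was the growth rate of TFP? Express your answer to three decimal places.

Labor's share = 1 − 0.47 − 0.19 = 0.34.
Capital: 0.47 × 1.6 = 0.752 pp.
Human capital: 0.19 × 5.1 = 0.969 pp.
Hours worked: 0.34 × (-0.2) = -0.068 pp.
TFP growth = 3.4 − 1.653 = 1.747%.

1.747%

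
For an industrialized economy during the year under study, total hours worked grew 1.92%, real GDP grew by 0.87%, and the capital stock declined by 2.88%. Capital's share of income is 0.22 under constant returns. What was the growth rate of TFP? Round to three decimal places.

Labor's share = 1 − 0.22 = 0.78.
The capital stock: 0.22 × (-2.88) = -0.6336 pp.
Total hours worked: 0.78 × 1.92 = 1.4976 pp.
TFP growth = 0.87 − 0.864 = 0.006%.

0.006%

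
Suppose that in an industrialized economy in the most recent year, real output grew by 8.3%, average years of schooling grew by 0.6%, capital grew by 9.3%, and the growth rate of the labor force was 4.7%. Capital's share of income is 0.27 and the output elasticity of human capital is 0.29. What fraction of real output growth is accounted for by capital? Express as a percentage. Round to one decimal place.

Capital contributed 0.27 × 9.3 = 2.511 pp.
Share of growth = 2.511 / 8.3 × 100 = 30.253%.

30.3%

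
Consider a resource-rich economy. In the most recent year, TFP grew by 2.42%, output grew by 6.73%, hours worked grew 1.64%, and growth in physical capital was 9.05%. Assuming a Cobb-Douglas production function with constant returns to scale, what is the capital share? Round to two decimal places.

α = 0.36

gY = gA + α·gK + (1−α)·gL, so gY − gA − gL = α(gK − gL).
6.73 − 2.42 − 1.64 = α × (9.05 − 1.64).
2.67 = 7.41 α, so α = 0.3603.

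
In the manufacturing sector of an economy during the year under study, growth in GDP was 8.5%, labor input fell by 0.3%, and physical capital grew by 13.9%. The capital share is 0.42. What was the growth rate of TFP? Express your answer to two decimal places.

Labor's share = 1 − 0.42 = 0.58.
Physical capital: 0.42 × 13.9 = 5.838 pp.
Labor input: 0.58 × (-0.3) = -0.174 pp.
TFP growth = 8.5 − 5.664 = 2.836%.

2.84%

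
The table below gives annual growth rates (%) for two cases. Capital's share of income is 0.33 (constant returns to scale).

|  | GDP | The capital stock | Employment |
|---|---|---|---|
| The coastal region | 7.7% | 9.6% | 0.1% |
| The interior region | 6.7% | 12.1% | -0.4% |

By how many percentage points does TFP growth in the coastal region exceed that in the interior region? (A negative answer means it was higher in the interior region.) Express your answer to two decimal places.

Labor's share = 1 − 0.33 = 0.67.
The coastal region: TFP = 7.7 − 3.168 − 0.067 = 4.465%.
The interior region: TFP = 6.7 − 3.993 + 0.268 = 2.975%.
Difference = 4.465 − (2.975) = 1.49 pp.

1.49 percentage points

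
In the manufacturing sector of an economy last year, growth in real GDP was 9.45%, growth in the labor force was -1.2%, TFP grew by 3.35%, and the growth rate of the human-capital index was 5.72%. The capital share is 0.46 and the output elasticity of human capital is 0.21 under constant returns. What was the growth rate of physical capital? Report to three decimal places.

Labor's share = 1 − 0.46 − 0.21 = 0.33.
gY = gA + 0.21×5.72 + 0.33×(-1.2) + 0.46×g.
0.46×g = 9.45 − 3.35 − 0.8052 = 5.2948.
g = 5.2948 / 0.46 = 11.51043%.

11.510%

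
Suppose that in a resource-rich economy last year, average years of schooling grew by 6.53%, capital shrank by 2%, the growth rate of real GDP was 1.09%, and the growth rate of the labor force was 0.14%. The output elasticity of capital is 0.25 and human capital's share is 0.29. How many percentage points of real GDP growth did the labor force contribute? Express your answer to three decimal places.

0.064 pp

Labor's share = 1 − 0.25 − 0.29 = 0.46.
Contribution = share × growth = 0.46 × 0.14 = 0.0644 pp.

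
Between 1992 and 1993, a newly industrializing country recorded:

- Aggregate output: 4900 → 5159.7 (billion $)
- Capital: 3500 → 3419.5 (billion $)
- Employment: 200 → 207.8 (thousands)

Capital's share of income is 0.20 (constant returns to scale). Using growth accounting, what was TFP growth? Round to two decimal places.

Aggregate output growth = (5159.7 − 4900) / 4900 = 5.3%.
Capital growth = (3419.5 − 3500) / 3500 = -2.3%.
Employment growth = (207.8 − 200) / 200 = 3.9%.
Labor's share = 1 − 0.2 = 0.8.
Capital: 0.2 × (-2.3) = -0.46 pp.
Employment: 0.8 × 3.9 = 3.12 pp.
TFP growth = 5.3 − 2.66 = 2.64%.

TFP grew 2.64%.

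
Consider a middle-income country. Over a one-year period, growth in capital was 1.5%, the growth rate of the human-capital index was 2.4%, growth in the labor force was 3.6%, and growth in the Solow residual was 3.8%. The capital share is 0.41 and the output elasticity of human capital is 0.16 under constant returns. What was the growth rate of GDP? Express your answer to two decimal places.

Labor's share = 1 − 0.41 − 0.16 = 0.43.
Capital: 0.41 × 1.5 = 0.615 pp.
The human-capital index: 0.16 × 2.4 = 0.384 pp.
The labor force: 0.43 × 3.6 = 1.548 pp.
Output growth = 3.8 + 2.547 = 6.347%.

GDP growth was 6.35%.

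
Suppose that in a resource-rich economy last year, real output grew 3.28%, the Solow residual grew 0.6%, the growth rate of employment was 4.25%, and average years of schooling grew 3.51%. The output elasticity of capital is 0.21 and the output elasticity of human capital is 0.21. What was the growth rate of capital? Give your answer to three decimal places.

Labor's share = 1 − 0.21 − 0.21 = 0.58.
gY = gA + 0.21×3.51 + 0.58×4.25 + 0.21×g.
0.21×g = 3.28 − 0.6 − 3.2021 = -0.5221.
g = -0.5221 / 0.21 = -2.48619%.

-2.486%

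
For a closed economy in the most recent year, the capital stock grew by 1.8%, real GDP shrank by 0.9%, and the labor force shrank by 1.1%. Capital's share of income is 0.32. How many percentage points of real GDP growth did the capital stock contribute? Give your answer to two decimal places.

Contribution = share × growth = 0.32 × 1.8 = 0.576 pp.

0.58 pp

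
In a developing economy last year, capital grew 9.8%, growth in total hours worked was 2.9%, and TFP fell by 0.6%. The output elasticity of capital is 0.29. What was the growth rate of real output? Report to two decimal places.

Labor's share = 1 − 0.29 = 0.71.
Capital: 0.29 × 9.8 = 2.842 pp.
Total hours worked: 0.71 × 2.9 = 2.059 pp.
Output growth = -0.6 + 4.901 = 4.301%.

4.30%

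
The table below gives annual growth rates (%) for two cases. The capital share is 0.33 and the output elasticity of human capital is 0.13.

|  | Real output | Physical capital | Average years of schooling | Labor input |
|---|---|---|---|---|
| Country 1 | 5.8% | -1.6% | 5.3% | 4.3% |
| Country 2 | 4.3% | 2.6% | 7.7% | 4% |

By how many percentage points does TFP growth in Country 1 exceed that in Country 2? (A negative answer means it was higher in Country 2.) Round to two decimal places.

Labor's share = 1 − 0.33 − 0.13 = 0.54.
Country 1: TFP = 5.8 + 0.528 − 0.689 − 2.322 = 3.317%.
Country 2: TFP = 4.3 − 0.858 − 1.001 − 2.16 = 0.281%.
Difference = 3.317 − (0.281) = 3.036 pp.

3.04 percentage points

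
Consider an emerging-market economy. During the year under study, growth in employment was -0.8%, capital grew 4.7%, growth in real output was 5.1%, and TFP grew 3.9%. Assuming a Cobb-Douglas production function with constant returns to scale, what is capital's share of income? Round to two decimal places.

gY = gA + α·gK + (1−α)·gL, so gY − gA − gL = α(gK − gL).
5.1 − 3.9 + 0.8 = α × (4.7 − (-0.8)).
2 = 5.5 α, so α = 0.3636.

0.36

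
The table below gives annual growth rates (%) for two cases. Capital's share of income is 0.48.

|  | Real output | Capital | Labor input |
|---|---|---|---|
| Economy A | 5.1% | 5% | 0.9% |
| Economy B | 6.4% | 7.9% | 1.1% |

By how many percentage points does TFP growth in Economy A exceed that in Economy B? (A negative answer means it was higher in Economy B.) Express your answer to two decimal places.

Labor's share = 1 − 0.48 = 0.52.
Economy A: TFP = 5.1 − 2.4 − 0.468 = 2.232%.
Economy B: TFP = 6.4 − 3.792 − 0.572 = 2.036%.
Difference = 2.232 − (2.036) = 0.196 pp.

0.20 percentage points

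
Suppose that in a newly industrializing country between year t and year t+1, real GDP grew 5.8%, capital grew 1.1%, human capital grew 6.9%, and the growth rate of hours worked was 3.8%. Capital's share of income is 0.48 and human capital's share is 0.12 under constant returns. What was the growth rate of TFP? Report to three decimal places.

2.924%

Labor's share = 1 − 0.48 − 0.12 = 0.4.
Capital: 0.48 × 1.1 = 0.528 pp.
Human capital: 0.12 × 6.9 = 0.828 pp.
Hours worked: 0.4 × 3.8 = 1.52 pp.
TFP growth = 5.8 − 2.876 = 2.924%.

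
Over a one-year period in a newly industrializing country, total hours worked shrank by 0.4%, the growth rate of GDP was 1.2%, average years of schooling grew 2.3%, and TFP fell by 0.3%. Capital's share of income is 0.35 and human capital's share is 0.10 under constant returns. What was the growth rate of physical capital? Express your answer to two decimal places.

Labor's share = 1 − 0.35 − 0.1 = 0.55.
gY = gA + 0.1×2.3 + 0.55×(-0.4) + 0.35×g.
0.35×g = 1.2 + 0.3 − 0.01 = 1.49.
g = 1.49 / 0.35 = 4.2571%.

4.26%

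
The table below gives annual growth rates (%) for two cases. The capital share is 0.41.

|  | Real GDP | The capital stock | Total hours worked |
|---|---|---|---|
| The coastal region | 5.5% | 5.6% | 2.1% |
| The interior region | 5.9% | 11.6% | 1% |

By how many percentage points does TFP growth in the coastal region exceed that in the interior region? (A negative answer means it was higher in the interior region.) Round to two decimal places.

Labor's share = 1 − 0.41 = 0.59.
The coastal region: TFP = 5.5 − 2.296 − 1.239 = 1.965%.
The interior region: TFP = 5.9 − 4.756 − 0.59 = 0.554%.
Difference = 1.965 − (0.554) = 1.411 pp.

1.41 percentage points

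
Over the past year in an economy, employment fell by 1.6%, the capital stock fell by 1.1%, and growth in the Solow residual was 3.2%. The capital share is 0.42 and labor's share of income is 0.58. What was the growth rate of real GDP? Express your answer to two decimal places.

Labor's share = 1 − 0.42 = 0.58.
The capital stock: 0.42 × (-1.1) = -0.462 pp.
Employment: 0.58 × (-1.6) = -0.928 pp.
Output growth = 3.2 + (-1.39) = 1.81%.

1.81%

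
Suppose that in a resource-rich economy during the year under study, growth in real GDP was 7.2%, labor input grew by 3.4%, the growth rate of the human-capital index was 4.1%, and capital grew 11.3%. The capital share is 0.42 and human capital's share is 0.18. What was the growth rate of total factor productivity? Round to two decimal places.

Labor's share = 1 − 0.42 − 0.18 = 0.4.
Capital: 0.42 × 11.3 = 4.746 pp.
The human-capital index: 0.18 × 4.1 = 0.738 pp.
Labor input: 0.4 × 3.4 = 1.36 pp.
TFP growth = 7.2 − 6.844 = 0.356%.

Total factor productivity grew 0.36%.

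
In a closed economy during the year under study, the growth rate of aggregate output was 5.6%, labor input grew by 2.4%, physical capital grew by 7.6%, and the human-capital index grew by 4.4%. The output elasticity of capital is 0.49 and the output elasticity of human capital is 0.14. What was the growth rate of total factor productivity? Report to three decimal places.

Total factor productivity grew 0.372%.

Labor's share = 1 − 0.49 − 0.14 = 0.37.
Physical capital: 0.49 × 7.6 = 3.724 pp.
The human-capital index: 0.14 × 4.4 = 0.616 pp.
Labor input: 0.37 × 2.4 = 0.888 pp.
TFP growth = 5.6 − 5.228 = 0.372%.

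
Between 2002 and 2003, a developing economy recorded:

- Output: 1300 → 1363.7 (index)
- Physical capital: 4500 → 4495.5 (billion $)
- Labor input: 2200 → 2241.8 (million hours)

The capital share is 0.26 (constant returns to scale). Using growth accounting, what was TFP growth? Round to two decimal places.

Output growth = (1363.7 − 1300) / 1300 = 4.9%.
Physical capital growth = (4495.5 − 4500) / 4500 = -0.1%.
Labor input growth = (2241.8 − 2200) / 2200 = 1.9%.
Labor's share = 1 − 0.26 = 0.74.
Physical capital: 0.26 × (-0.1) = -0.026 pp.
Labor input: 0.74 × 1.9 = 1.406 pp.
TFP growth = 4.9 − 1.38 = 3.52%.

3.52%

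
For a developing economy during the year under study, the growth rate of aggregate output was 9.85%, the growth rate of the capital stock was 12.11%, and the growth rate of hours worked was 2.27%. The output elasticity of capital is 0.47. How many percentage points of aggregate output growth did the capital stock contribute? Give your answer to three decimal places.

Contribution = share × growth = 0.47 × 12.11 = 5.6917 pp.

5.692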